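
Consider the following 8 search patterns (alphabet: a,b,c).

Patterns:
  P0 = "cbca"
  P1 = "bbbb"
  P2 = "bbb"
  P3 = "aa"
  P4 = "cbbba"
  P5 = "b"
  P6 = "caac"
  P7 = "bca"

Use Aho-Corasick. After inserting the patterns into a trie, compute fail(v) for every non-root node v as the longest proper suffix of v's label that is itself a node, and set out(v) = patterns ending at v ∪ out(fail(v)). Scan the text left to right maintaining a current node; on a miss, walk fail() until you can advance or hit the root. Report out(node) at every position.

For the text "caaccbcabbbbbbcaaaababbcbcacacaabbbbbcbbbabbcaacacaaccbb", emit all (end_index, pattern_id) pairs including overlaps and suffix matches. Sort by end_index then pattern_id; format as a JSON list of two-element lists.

Build automaton:
Trie nodes:
  0='ε' goto a→9 b→5 c→1
  1='c' goto a→14 b→2
  2='cb' goto b→11 c→3
  3='cbc' goto a→4
  4='cbca' goto ·  [P0 ends]
  5='b' goto b→6 c→17  [P5 ends]
  6='bb' goto b→7
  7='bbb' goto b→8  [P2 ends]
  8='bbbb' goto ·  [P1 ends]
  9='a' goto a→10
  10='aa' goto ·  [P3 ends]
  11='cbb' goto b→12
  12='cbbb' goto a→13
  13='cbbba' goto ·  [P4 ends]
  14='ca' goto a→15
  15='caa' goto c→16
  16='caac' goto ·  [P6 ends]
  17='bc' goto a→18
  18='bca' goto ·  [P7 ends]

Failure links (BFS by depth):
  fail(1) 'c': from fail(0)=0 chase 'c': 0 ⇒ 0;  out=∅∪out(0)=∅
  fail(5) 'b': from fail(0)=0 chase 'b': 0 ⇒ 0;  out={5}∪out(0)={5}
  fail(9) 'a': from fail(0)=0 chase 'a': 0 ⇒ 0;  out=∅∪out(0)=∅
  fail(2) 'cb': from fail(1)=0 chase 'b': 0 ⇒ 5;  out=∅∪out(5)={5}
  fail(6) 'bb': from fail(5)=0 chase 'b': 0 ⇒ 5;  out=∅∪out(5)={5}
  fail(10) 'aa': from fail(9)=0 chase 'a': 0 ⇒ 9;  out={3}∪out(9)={3}
  fail(14) 'ca': from fail(1)=0 chase 'a': 0 ⇒ 9;  out=∅∪out(9)=∅
  fail(17) 'bc': from fail(5)=0 chase 'c': 0 ⇒ 1;  out=∅∪out(1)=∅
  fail(3) 'cbc': from fail(2)=5 chase 'c': 5 ⇒ 17;  out=∅∪out(17)=∅
  fail(7) 'bbb': from fail(6)=5 chase 'b': 5 ⇒ 6;  out={2}∪out(6)={2,5}
  fail(11) 'cbb': from fail(2)=5 chase 'b': 5 ⇒ 6;  out=∅∪out(6)={5}
  fail(15) 'caa': from fail(14)=9 chase 'a': 9 ⇒ 10;  out=∅∪out(10)={3}
  fail(18) 'bca': from fail(17)=1 chase 'a': 1 ⇒ 14;  out={7}∪out(14)={7}
  fail(4) 'cbca': from fail(3)=17 chase 'a': 17 ⇒ 18;  out={0}∪out(18)={0,7}
  fail(8) 'bbbb': from fail(7)=6 chase 'b': 6 ⇒ 7;  out={1}∪out(7)={1,2,5}
  fail(12) 'cbbb': from fail(11)=6 chase 'b': 6 ⇒ 7;  out=∅∪out(7)={2,5}
  fail(16) 'caac': from fail(15)=10 chase 'c': 10→9→0 ⇒ 1;  out={6}∪out(1)={6}
  fail(13) 'cbbba': from fail(12)=7 chase 'a': 7→6→5→0 ⇒ 9;  out={4}∪out(9)={4}

Run:
pos 0 'c': at 1
pos 1 'a': at 14
pos 2 'a': at 15  emit P3@[1:2]
pos 3 'c': at 16  emit P6@[0:3]
pos 4 'c': at 1 (via fail)
pos 5 'b': at 2  emit P5@[5:5]
pos 6 'c': at 3
pos 7 'a': at 4  emit P0@[4:7],P7@[5:7]
pos 8 'b': at 5 (via fail)  emit P5@[8:8]
pos 9 'b': at 6  emit P5@[9:9]
pos 10 'b': at 7  emit P2@[8:10],P5@[10:10]
pos 11 'b': at 8  emit P1@[8:11],P2@[9:11],P5@[11:11]
pos 12 'b': at 8 (via fail)  emit P1@[9:12],P2@[10:12],P5@[12:12]
pos 13 'b': at 8 (via fail)  emit P1@[10:13],P2@[11:13],P5@[13:13]
pos 14 'c': at 17 (via fail)
pos 15 'a': at 18  emit P7@[13:15]
pos 16 'a': at 15 (via fail)  emit P3@[15:16]
pos 17 'a': at 10 (via fail)  emit P3@[16:17]
pos 18 'a': at 10 (via fail)  emit P3@[17:18]
pos 19 'b': at 5 (via fail)  emit P5@[19:19]
pos 20 'a': at 9 (via fail)
pos 21 'b': at 5 (via fail)  emit P5@[21:21]
pos 22 'b': at 6  emit P5@[22:22]
pos 23 'c': at 17 (via fail)
pos 24 'b': at 2 (via fail)  emit P5@[24:24]
pos 25 'c': at 3
pos 26 'a': at 4  emit P0@[23:26],P7@[24:26]
pos 27 'c': at 1 (via fail)
pos 28 'a': at 14
pos 29 'c': at 1 (via fail)
pos 30 'a': at 14
pos 31 'a': at 15  emit P3@[30:31]
pos 32 'b': at 5 (via fail)  emit P5@[32:32]
pos 33 'b': at 6  emit P5@[33:33]
pos 34 'b': at 7  emit P2@[32:34],P5@[34:34]
pos 35 'b': at 8  emit P1@[32:35],P2@[33:35],P5@[35:35]
pos 36 'b': at 8 (via fail)  emit P1@[33:36],P2@[34:36],P5@[36:36]
pos 37 'c': at 17 (via fail)
pos 38 'b': at 2 (via fail)  emit P5@[38:38]
pos 39 'b': at 11  emit P5@[39:39]
pos 40 'b': at 12  emit P2@[38:40],P5@[40:40]
pos 41 'a': at 13  emit P4@[37:41]
pos 42 'b': at 5 (via fail)  emit P5@[42:42]
pos 43 'b': at 6  emit P5@[43:43]
pos 44 'c': at 17 (via fail)
pos 45 'a': at 18  emit P7@[43:45]
pos 46 'a': at 15 (via fail)  emit P3@[45:46]
pos 47 'c': at 16  emit P6@[44:47]
pos 48 'a': at 14 (via fail)
pos 49 'c': at 1 (via fail)
pos 50 'a': at 14
pos 51 'a': at 15  emit P3@[50:51]
pos 52 'c': at 16  emit P6@[49:52]
pos 53 'c': at 1 (via fail)
pos 54 'b': at 2  emit P5@[54:54]
pos 55 'b': at 11  emit P5@[55:55]

Matches: [[2,3],[3,6],[5,5],[7,0],[7,7],[8,5],[9,5],[10,2],[10,5],[11,1],[11,2],[11,5],[12,1],[12,2],[12,5],[13,1],[13,2],[13,5],[15,7],[16,3],[17,3],[18,3],[19,5],[21,5],[22,5],[24,5],[26,0],[26,7],[31,3],[32,5],[33,5],[34,2],[34,5],[35,1],[35,2],[35,5],[36,1],[36,2],[36,5],[38,5],[39,5],[40,2],[40,5],[41,4],[42,5],[43,5],[45,7],[46,3],[47,6],[51,3],[52,6],[54,5],[55,5]]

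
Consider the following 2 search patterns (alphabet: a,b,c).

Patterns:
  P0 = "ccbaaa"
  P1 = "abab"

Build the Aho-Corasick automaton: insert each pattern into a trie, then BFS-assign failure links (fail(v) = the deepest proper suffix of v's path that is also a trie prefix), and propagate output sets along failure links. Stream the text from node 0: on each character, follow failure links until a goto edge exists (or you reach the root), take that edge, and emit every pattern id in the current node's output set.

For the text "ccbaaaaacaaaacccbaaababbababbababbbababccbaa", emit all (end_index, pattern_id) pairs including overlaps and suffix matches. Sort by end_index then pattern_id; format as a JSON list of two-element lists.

Build:
Trie nodes:
  0='ε' goto a→7 c→1
  1='c' goto c→2
  2='cc' goto b→3
  3='ccb' goto a→4
  4='ccba' goto a→5
  5='ccbaa' goto a→6
  6='ccbaaa' goto ·  [P0 ends]
  7='a' goto b→8
  8='ab' goto a→9
  9='aba' goto b→10
  10='abab' goto ·  [P1 ends]

BFS fail/out derivation:
  fail(1) 'c': from fail(0)=0 chase 'c': 0 ⇒ 0;  out=∅∪out(0)=∅
  fail(7) 'a': from fail(0)=0 chase 'a': 0 ⇒ 0;  out=∅∪out(0)=∅
  fail(2) 'cc': from fail(1)=0 chase 'c': 0 ⇒ 1;  out=∅∪out(1)=∅
  fail(8) 'ab': from fail(7)=0 chase 'b': 0 ⇒ 0;  out=∅∪out(0)=∅
  fail(3) 'ccb': from fail(2)=1 chase 'b': 1→0 ⇒ 0;  out=∅∪out(0)=∅
  fail(9) 'aba': from fail(8)=0 chase 'a': 0 ⇒ 7;  out=∅∪out(7)=∅
  fail(4) 'ccba': from fail(3)=0 chase 'a': 0 ⇒ 7;  out=∅∪out(7)=∅
  fail(10) 'abab': from fail(9)=7 chase 'b': 7 ⇒ 8;  out={1}∪out(8)={1}
  fail(5) 'ccbaa': from fail(4)=7 chase 'a': 7→0 ⇒ 7;  out=∅∪out(7)=∅
  fail(6) 'ccbaaa': from fail(5)=7 chase 'a': 7→0 ⇒ 7;  out={0}∪out(7)={0}

Text stream:
pos 0 'c': at 1
pos 1 'c': at 2
pos 2 'b': at 3
pos 3 'a': at 4
pos 4 'a': at 5
pos 5 'a': at 6  ** P0@[0:5]
pos 6 'a': at 7 (via fail)
pos 7 'a': at 7 (via fail)
pos 8 'c': at 1 (via fail)
pos 9 'a': at 7 (via fail)
pos 10 'a': at 7 (via fail)
pos 11 'a': at 7 (via fail)
pos 12 'a': at 7 (via fail)
pos 13 'c': at 1 (via fail)
pos 14 'c': at 2
pos 15 'c': at 2 (via fail)
pos 16 'b': at 3
pos 17 'a': at 4
pos 18 'a': at 5
pos 19 'a': at 6  ** P0@[14:19]
pos 20 'b': at 8 (via fail)
pos 21 'a': at 9
pos 22 'b': at 10  ** P1@[19:22]
pos 23 'b': at 0 (via fail)
pos 24 'a': at 7
pos 25 'b': at 8
pos 26 'a': at 9
pos 27 'b': at 10  ** P1@[24:27]
pos 28 'b': at 0 (via fail)
pos 29 'a': at 7
pos 30 'b': at 8
pos 31 'a': at 9
pos 32 'b': at 10  ** P1@[29:32]
pos 33 'b': at 0 (via fail)
pos 34 'b': at 0
pos 35 'a': at 7
pos 36 'b': at 8
pos 37 'a': at 9
pos 38 'b': at 10  ** P1@[35:38]
pos 39 'c': at 1 (via fail)
pos 40 'c': at 2
pos 41 'b': at 3
pos 42 'a': at 4
pos 43 'a': at 5

Result: [[5,0],[19,0],[22,1],[27,1],[32,1],[38,1]]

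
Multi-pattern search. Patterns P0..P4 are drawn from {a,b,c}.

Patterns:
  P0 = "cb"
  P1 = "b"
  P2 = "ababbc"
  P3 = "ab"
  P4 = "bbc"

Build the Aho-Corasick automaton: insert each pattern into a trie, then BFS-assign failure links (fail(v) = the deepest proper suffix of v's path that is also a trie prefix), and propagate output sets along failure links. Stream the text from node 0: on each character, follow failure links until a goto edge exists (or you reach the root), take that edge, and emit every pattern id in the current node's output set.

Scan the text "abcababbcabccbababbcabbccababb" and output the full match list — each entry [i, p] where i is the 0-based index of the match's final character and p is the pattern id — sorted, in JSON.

Build:
Trie nodes:
  n0 'ε': a→4 b→3 c→1
  n1 'c': b→2
  n2 'cb': ·  ←P0
  n3 'b': b→10  ←P1
  n4 'a': b→5
  n5 'ab': a→6  ←P3
  n6 'aba': b→7
  n7 'abab': b→8
  n8 'ababb': c→9
  n9 'ababbc': ·  ←P2
  n10 'bb': c→11
  n11 'bbc': ·  ←P4

Failure links (BFS by depth):
  n1('c'): parent n0 fail=0; on 'c' 0 → fail=0;  out ∅∪∅=∅
  n3('b'): parent n0 fail=0; on 'b' 0 → fail=0;  out {1}∪∅={1}
  n4('a'): parent n0 fail=0; on 'a' 0 → fail=0;  out ∅∪∅=∅
  n2('cb'): parent n1 fail=0; on 'b' 0 → fail=3;  out {0}∪{1}={0,1}
  n5('ab'): parent n4 fail=0; on 'b' 0 → fail=3;  out {3}∪{1}={1,3}
  n10('bb'): parent n3 fail=0; on 'b' 0 → fail=3;  out ∅∪{1}={1}
  n6('aba'): parent n5 fail=3; on 'a' 3→0 → fail=4;  out ∅∪∅=∅
  n11('bbc'): parent n10 fail=3; on 'c' 3→0 → fail=1;  out {4}∪∅={4}
  n7('abab'): parent n6 fail=4; on 'b' 4 → fail=5;  out ∅∪{1,3}={1,3}
  n8('ababb'): parent n7 fail=5; on 'b' 5→3 → fail=10;  out ∅∪{1}={1}
  n9('ababbc'): parent n8 fail=10; on 'c' 10 → fail=11;  out {2}∪{4}={2,4}

Run:
[0] read 'a'  n0⇒n4
[1] read 'b'  n4⇒n5  emit P1@[1:1],P3@[0:1]
[2] read 'c'  n5⇒n1 ·f
[3] read 'a'  n1⇒n4 ·f
[4] read 'b'  n4⇒n5  emit P1@[4:4],P3@[3:4]
[5] read 'a'  n5⇒n6
[6] read 'b'  n6⇒n7  emit P1@[6:6],P3@[5:6]
[7] read 'b'  n7⇒n8  emit P1@[7:7]
[8] read 'c'  n8⇒n9  emit P2@[3:8],P4@[6:8]
[9] read 'a'  n9⇒n4 ·f
[10] read 'b'  n4⇒n5  emit P1@[10:10],P3@[9:10]
[11] read 'c'  n5⇒n1 ·f
[12] read 'c'  n1⇒n1 ·f
[13] read 'b'  n1⇒n2  emit P0@[12:13],P1@[13:13]
[14] read 'a'  n2⇒n4 ·f
[15] read 'b'  n4⇒n5  emit P1@[15:15],P3@[14:15]
[16] read 'a'  n5⇒n6
[17] read 'b'  n6⇒n7  emit P1@[17:17],P3@[16:17]
[18] read 'b'  n7⇒n8  emit P1@[18:18]
[19] read 'c'  n8⇒n9  emit P2@[14:19],P4@[17:19]
[20] read 'a'  n9⇒n4 ·f
[21] read 'b'  n4⇒n5  emit P1@[21:21],P3@[20:21]
[22] read 'b'  n5⇒n10 ·f  emit P1@[22:22]
[23] read 'c'  n10⇒n11  emit P4@[21:23]
[24] read 'c'  n11⇒n1 ·f
[25] read 'a'  n1⇒n4 ·f
[26] read 'b'  n4⇒n5  emit P1@[26:26],P3@[25:26]
[27] read 'a'  n5⇒n6
[28] read 'b'  n6⇒n7  emit P1@[28:28],P3@[27:28]
[29] read 'b'  n7⇒n8  emit P1@[29:29]

Matches: [[1,1],[1,3],[4,1],[4,3],[6,1],[6,3],[7,1],[8,2],[8,4],[10,1],[10,3],[13,0],[13,1],[15,1],[15,3],[17,1],[17,3],[18,1],[19,2],[19,4],[21,1],[21,3],[22,1],[23,4],[26,1],[26,3],[28,1],[28,3],[29,1]]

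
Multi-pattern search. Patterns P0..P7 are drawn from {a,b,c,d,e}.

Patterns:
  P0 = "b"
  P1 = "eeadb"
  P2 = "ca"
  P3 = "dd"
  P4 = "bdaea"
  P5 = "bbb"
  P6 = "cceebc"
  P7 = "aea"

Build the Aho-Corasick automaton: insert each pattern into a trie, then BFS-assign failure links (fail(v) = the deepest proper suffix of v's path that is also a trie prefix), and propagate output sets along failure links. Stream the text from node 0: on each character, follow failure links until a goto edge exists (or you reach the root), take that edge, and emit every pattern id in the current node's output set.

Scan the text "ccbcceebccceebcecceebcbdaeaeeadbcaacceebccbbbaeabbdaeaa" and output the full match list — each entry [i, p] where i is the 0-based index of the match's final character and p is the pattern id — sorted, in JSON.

Construct AC machine:
Trie nodes:
  0='ε' goto a→22 b→1 c→7 d→9 e→2
  1='b' goto b→15 d→11  [P0 ends]
  2='e' goto e→3
  3='ee' goto a→4
  4='eea' goto d→5
  5='eead' goto b→6
  6='eeadb' goto ·  [P1 ends]
  7='c' goto a→8 c→17
  8='ca' goto ·  [P2 ends]
  9='d' goto d→10
  10='dd' goto ·  [P3 ends]
  11='bd' goto a→12
  12='bda' goto e→13
  13='bdae' goto a→14
  14='bdaea' goto ·  [P4 ends]
  15='bb' goto b→16
  16='bbb' goto ·  [P5 ends]
  17='cc' goto e→18
  18='cce' goto e→19
  19='ccee' goto b→20
  20='cceeb' goto c→21
  21='cceebc' goto ·  [P6 ends]
  22='a' goto e→23
  23='ae' goto a→24
  24='aea' goto ·  [P7 ends]

Failure links (BFS by depth):
  fail(1) 'b': from fail(0)=0 chase 'b': 0 ⇒ 0;  out={0}∪out(0)={0}
  fail(2) 'e': from fail(0)=0 chase 'e': 0 ⇒ 0;  out=∅∪out(0)=∅
  fail(7) 'c': from fail(0)=0 chase 'c': 0 ⇒ 0;  out=∅∪out(0)=∅
  fail(9) 'd': from fail(0)=0 chase 'd': 0 ⇒ 0;  out=∅∪out(0)=∅
  fail(22) 'a': from fail(0)=0 chase 'a': 0 ⇒ 0;  out=∅∪out(0)=∅
  fail(3) 'ee': from fail(2)=0 chase 'e': 0 ⇒ 2;  out=∅∪out(2)=∅
  fail(8) 'ca': from fail(7)=0 chase 'a': 0 ⇒ 22;  out={2}∪out(22)={2}
  fail(10) 'dd': from fail(9)=0 chase 'd': 0 ⇒ 9;  out={3}∪out(9)={3}
  fail(11) 'bd': from fail(1)=0 chase 'd': 0 ⇒ 9;  out=∅∪out(9)=∅
  fail(15) 'bb': from fail(1)=0 chase 'b': 0 ⇒ 1;  out=∅∪out(1)={0}
  fail(17) 'cc': from fail(7)=0 chase 'c': 0 ⇒ 7;  out=∅∪out(7)=∅
  fail(23) 'ae': from fail(22)=0 chase 'e': 0 ⇒ 2;  out=∅∪out(2)=∅
  fail(4) 'eea': from fail(3)=2 chase 'a': 2→0 ⇒ 22;  out=∅∪out(22)=∅
  fail(12) 'bda': from fail(11)=9 chase 'a': 9→0 ⇒ 22;  out=∅∪out(22)=∅
  fail(16) 'bbb': from fail(15)=1 chase 'b': 1 ⇒ 15;  out={5}∪out(15)={0,5}
  fail(18) 'cce': from fail(17)=7 chase 'e': 7→0 ⇒ 2;  out=∅∪out(2)=∅
  fail(24) 'aea': from fail(23)=2 chase 'a': 2→0 ⇒ 22;  out={7}∪out(22)={7}
  fail(5) 'eead': from fail(4)=22 chase 'd': 22→0 ⇒ 9;  out=∅∪out(9)=∅
  fail(13) 'bdae': from fail(12)=22 chase 'e': 22 ⇒ 23;  out=∅∪out(23)=∅
  fail(19) 'ccee': from fail(18)=2 chase 'e': 2 ⇒ 3;  out=∅∪out(3)=∅
  fail(6) 'eeadb': from fail(5)=9 chase 'b': 9→0 ⇒ 1;  out={1}∪out(1)={0,1}
  fail(14) 'bdaea': from fail(13)=23 chase 'a': 23 ⇒ 24;  out={4}∪out(24)={4,7}
  fail(20) 'cceeb': from fail(19)=3 chase 'b': 3→2→0 ⇒ 1;  out=∅∪out(1)={0}
  fail(21) 'cceebc': from fail(20)=1 chase 'c': 1→0 ⇒ 7;  out={6}∪out(7)={6}

Text stream:
[0] read 'c'  n0⇒n7
[1] read 'c'  n7⇒n17
[2] read 'b'  n17⇒n1 (fail-walked)  emit P0@[2:2]
[3] read 'c'  n1⇒n7 (fail-walked)
[4] read 'c'  n7⇒n17
[5] read 'e'  n17⇒n18
[6] read 'e'  n18⇒n19
[7] read 'b'  n19⇒n20  emit P0@[7:7]
[8] read 'c'  n20⇒n21  emit P6@[3:8]
[9] read 'c'  n21⇒n17 (fail-walked)
[10] read 'c'  n17⇒n17 (fail-walked)
[11] read 'e'  n17⇒n18
[12] read 'e'  n18⇒n19
[13] read 'b'  n19⇒n20  emit P0@[13:13]
[14] read 'c'  n20⇒n21  emit P6@[9:14]
[15] read 'e'  n21⇒n2 (fail-walked)
[16] read 'c'  n2⇒n7 (fail-walked)
[17] read 'c'  n7⇒n17
[18] read 'e'  n17⇒n18
[19] read 'e'  n18⇒n19
[20] read 'b'  n19⇒n20  emit P0@[20:20]
[21] read 'c'  n20⇒n21  emit P6@[16:21]
[22] read 'b'  n21⇒n1 (fail-walked)  emit P0@[22:22]
[23] read 'd'  n1⇒n11
[24] read 'a'  n11⇒n12
[25] read 'e'  n12⇒n13
[26] read 'a'  n13⇒n14  emit P4@[22:26],P7@[24:26]
[27] read 'e'  n14⇒n23 (fail-walked)
[28] read 'e'  n23⇒n3 (fail-walked)
[29] read 'a'  n3⇒n4
[30] read 'd'  n4⇒n5
[31] read 'b'  n5⇒n6  emit P0@[31:31],P1@[27:31]
[32] read 'c'  n6⇒n7 (fail-walked)
[33] read 'a'  n7⇒n8  emit P2@[32:33]
[34] read 'a'  n8⇒n22 (fail-walked)
[35] read 'c'  n22⇒n7 (fail-walked)
[36] read 'c'  n7⇒n17
[37] read 'e'  n17⇒n18
[38] read 'e'  n18⇒n19
[39] read 'b'  n19⇒n20  emit P0@[39:39]
[40] read 'c'  n20⇒n21  emit P6@[35:40]
[41] read 'c'  n21⇒n17 (fail-walked)
[42] read 'b'  n17⇒n1 (fail-walked)  emit P0@[42:42]
[43] read 'b'  n1⇒n15  emit P0@[43:43]
[44] read 'b'  n15⇒n16  emit P0@[44:44],P5@[42:44]
[45] read 'a'  n16⇒n22 (fail-walked)
[46] read 'e'  n22⇒n23
[47] read 'a'  n23⇒n24  emit P7@[45:47]
[48] read 'b'  n24⇒n1 (fail-walked)  emit P0@[48:48]
[49] read 'b'  n1⇒n15  emit P0@[49:49]
[50] read 'd'  n15⇒n11 (fail-walked)
[51] read 'a'  n11⇒n12
[52] read 'e'  n12⇒n13
[53] read 'a'  n13⇒n14  emit P4@[49:53],P7@[51:53]
[54] read 'a'  n14⇒n22 (fail-walked)

Matches: [[2,0],[7,0],[8,6],[13,0],[14,6],[20,0],[21,6],[22,0],[26,4],[26,7],[31,0],[31,1],[33,2],[39,0],[40,6],[42,0],[43,0],[44,0],[44,5],[47,7],[48,0],[49,0],[53,4],[53,7]]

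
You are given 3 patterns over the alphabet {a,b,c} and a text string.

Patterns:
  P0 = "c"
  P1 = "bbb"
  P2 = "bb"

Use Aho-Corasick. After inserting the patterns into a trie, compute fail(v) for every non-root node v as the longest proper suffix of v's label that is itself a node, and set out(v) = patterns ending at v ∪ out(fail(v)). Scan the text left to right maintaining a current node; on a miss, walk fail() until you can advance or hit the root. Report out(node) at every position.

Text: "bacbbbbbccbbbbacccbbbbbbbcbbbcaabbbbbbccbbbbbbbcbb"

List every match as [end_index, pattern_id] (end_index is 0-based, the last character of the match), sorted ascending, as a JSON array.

Build automaton:
Trie (insert patterns):
  0='ε' goto b→2 c→1
  1='c' goto ·  ←P0
  2='b' goto b→3
  3='bb' goto b→4  ←P2
  4='bbb' goto ·  ←P1

BFS fail/out derivation:
  n1('c'): parent n0 fail=0; on 'c' 0 → fail=0;  out {0}∪∅={0}
  n2('b'): parent n0 fail=0; on 'b' 0 → fail=0;  out ∅∪∅=∅
  n3('bb'): parent n2 fail=0; on 'b' 0 → fail=2;  out {2}∪∅={2}
  n4('bbb'): parent n3 fail=2; on 'b' 2 → fail=3;  out {1}∪{2}={1,2}

Scan:
i=0 'b': node 0→2
i=1 'a': node 2→0 ·f
i=2 'c': node 0→1  ** P0@[2:2]
i=3 'b': node 1→2 ·f
i=4 'b': node 2→3  ** P2@[3:4]
i=5 'b': node 3→4  ** P1@[3:5],P2@[4:5]
i=6 'b': node 4→4 ·f  ** P1@[4:6],P2@[5:6]
i=7 'b': node 4→4 ·f  ** P1@[5:7],P2@[6:7]
i=8 'c': node 4→1 ·f  ** P0@[8:8]
i=9 'c': node 1→1 ·f  ** P0@[9:9]
i=10 'b': node 1→2 ·f
i=11 'b': node 2→3  ** P2@[10:11]
i=12 'b': node 3→4  ** P1@[10:12],P2@[11:12]
i=13 'b': node 4→4 ·f  ** P1@[11:13],P2@[12:13]
i=14 'a': node 4→0 ·f
i=15 'c': node 0→1  ** P0@[15:15]
i=16 'c': node 1→1 ·f  ** P0@[16:16]
i=17 'c': node 1→1 ·f  ** P0@[17:17]
i=18 'b': node 1→2 ·f
i=19 'b': node 2→3  ** P2@[18:19]
i=20 'b': node 3→4  ** P1@[18:20],P2@[19:20]
i=21 'b': node 4→4 ·f  ** P1@[19:21],P2@[20:21]
i=22 'b': node 4→4 ·f  ** P1@[20:22],P2@[21:22]
i=23 'b': node 4→4 ·f  ** P1@[21:23],P2@[22:23]
i=24 'b': node 4→4 ·f  ** P1@[22:24],P2@[23:24]
i=25 'c': node 4→1 ·f  ** P0@[25:25]
i=26 'b': node 1→2 ·f
i=27 'b': node 2→3  ** P2@[26:27]
i=28 'b': node 3→4  ** P1@[26:28],P2@[27:28]
i=29 'c': node 4→1 ·f  ** P0@[29:29]
i=30 'a': node 1→0 ·f
i=31 'a': node 0→0
i=32 'b': node 0→2
i=33 'b': node 2→3  ** P2@[32:33]
i=34 'b': node 3→4  ** P1@[32:34],P2@[33:34]
i=35 'b': node 4→4 ·f  ** P1@[33:35],P2@[34:35]
i=36 'b': node 4→4 ·f  ** P1@[34:36],P2@[35:36]
i=37 'b': node 4→4 ·f  ** P1@[35:37],P2@[36:37]
i=38 'c': node 4→1 ·f  ** P0@[38:38]
i=39 'c': node 1→1 ·f  ** P0@[39:39]
i=40 'b': node 1→2 ·f
i=41 'b': node 2→3  ** P2@[40:41]
i=42 'b': node 3→4  ** P1@[40:42],P2@[41:42]
i=43 'b': node 4→4 ·f  ** P1@[41:43],P2@[42:43]
i=44 'b': node 4→4 ·f  ** P1@[42:44],P2@[43:44]
i=45 'b': node 4→4 ·f  ** P1@[43:45],P2@[44:45]
i=46 'b': node 4→4 ·f  ** P1@[44:46],P2@[45:46]
i=47 'c': node 4→1 ·f  ** P0@[47:47]
i=48 'b': node 1→2 ·f
i=49 'b': node 2→3  ** P2@[48:49]

Result: [[2,0],[4,2],[5,1],[5,2],[6,1],[6,2],[7,1],[7,2],[8,0],[9,0],[11,2],[12,1],[12,2],[13,1],[13,2],[15,0],[16,0],[17,0],[19,2],[20,1],[20,2],[21,1],[21,2],[22,1],[22,2],[23,1],[23,2],[24,1],[24,2],[25,0],[27,2],[28,1],[28,2],[29,0],[33,2],[34,1],[34,2],[35,1],[35,2],[36,1],[36,2],[37,1],[37,2],[38,0],[39,0],[41,2],[42,1],[42,2],[43,1],[43,2],[44,1],[44,2],[45,1],[45,2],[46,1],[46,2],[47,0],[49,2]]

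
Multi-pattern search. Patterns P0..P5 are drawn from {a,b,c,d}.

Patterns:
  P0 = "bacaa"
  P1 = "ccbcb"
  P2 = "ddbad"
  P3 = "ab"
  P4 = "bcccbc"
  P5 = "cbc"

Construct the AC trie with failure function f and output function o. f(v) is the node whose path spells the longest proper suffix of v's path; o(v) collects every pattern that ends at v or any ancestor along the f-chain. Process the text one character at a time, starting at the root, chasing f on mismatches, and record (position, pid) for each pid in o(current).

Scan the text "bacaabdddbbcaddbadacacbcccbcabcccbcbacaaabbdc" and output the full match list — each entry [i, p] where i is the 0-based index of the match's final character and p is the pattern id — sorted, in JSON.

Construct AC machine:
Trie nodes:
  0='ε' goto a→16 b→1 c→6 d→11
  1='b' goto a→2 c→18
  2='ba' goto c→3
  3='bac' goto a→4
  4='baca' goto a→5
  5='bacaa' goto ·  [P0 ends]
  6='c' goto b→23 c→7
  7='cc' goto b→8
  8='ccb' goto c→9
  9='ccbc' goto b→10
  10='ccbcb' goto ·  [P1 ends]
  11='d' goto d→12
  12='dd' goto b→13
  13='ddb' goto a→14
  14='ddba' goto d→15
  15='ddbad' goto ·  [P2 ends]
  16='a' goto b→17
  17='ab' goto ·  [P3 ends]
  18='bc' goto c→19
  19='bcc' goto c→20
  20='bccc' goto b→21
  21='bcccb' goto c→22
  22='bcccbc' goto ·  [P4 ends]
  23='cb' goto c→24
  24='cbc' goto ·  [P5 ends]

Failure links (BFS by depth):
  fail(1) 'b': from fail(0)=0 chase 'b': 0 ⇒ 0;  out=∅∪out(0)=∅
  fail(6) 'c': from fail(0)=0 chase 'c': 0 ⇒ 0;  out=∅∪out(0)=∅
  fail(11) 'd': from fail(0)=0 chase 'd': 0 ⇒ 0;  out=∅∪out(0)=∅
  fail(16) 'a': from fail(0)=0 chase 'a': 0 ⇒ 0;  out=∅∪out(0)=∅
  fail(2) 'ba': from fail(1)=0 chase 'a': 0 ⇒ 16;  out=∅∪out(16)=∅
  fail(7) 'cc': from fail(6)=0 chase 'c': 0 ⇒ 6;  out=∅∪out(6)=∅
  fail(12) 'dd': from fail(11)=0 chase 'd': 0 ⇒ 11;  out=∅∪out(11)=∅
  fail(17) 'ab': from fail(16)=0 chase 'b': 0 ⇒ 1;  out={3}∪out(1)={3}
  fail(18) 'bc': from fail(1)=0 chase 'c': 0 ⇒ 6;  out=∅∪out(6)=∅
  fail(23) 'cb': from fail(6)=0 chase 'b': 0 ⇒ 1;  out=∅∪out(1)=∅
  fail(3) 'bac': from fail(2)=16 chase 'c': 16→0 ⇒ 6;  out=∅∪out(6)=∅
  fail(8) 'ccb': from fail(7)=6 chase 'b': 6 ⇒ 23;  out=∅∪out(23)=∅
  fail(13) 'ddb': from fail(12)=11 chase 'b': 11→0 ⇒ 1;  out=∅∪out(1)=∅
  fail(19) 'bcc': from fail(18)=6 chase 'c': 6 ⇒ 7;  out=∅∪out(7)=∅
  fail(24) 'cbc': from fail(23)=1 chase 'c': 1 ⇒ 18;  out={5}∪out(18)={5}
  fail(4) 'baca': from fail(3)=6 chase 'a': 6→0 ⇒ 16;  out=∅∪out(16)=∅
  fail(9) 'ccbc': from fail(8)=23 chase 'c': 23 ⇒ 24;  out=∅∪out(24)={5}
  fail(14) 'ddba': from fail(13)=1 chase 'a': 1 ⇒ 2;  out=∅∪out(2)=∅
  fail(20) 'bccc': from fail(19)=7 chase 'c': 7→6 ⇒ 7;  out=∅∪out(7)=∅
  fail(5) 'bacaa': from fail(4)=16 chase 'a': 16→0 ⇒ 16;  out={0}∪out(16)={0}
  fail(10) 'ccbcb': from fail(9)=24 chase 'b': 24→18→6 ⇒ 23;  out={1}∪out(23)={1}
  fail(15) 'ddbad': from fail(14)=2 chase 'd': 2→16→0 ⇒ 11;  out={2}∪out(11)={2}
  fail(21) 'bcccb': from fail(20)=7 chase 'b': 7 ⇒ 8;  out=∅∪out(8)=∅
  fail(22) 'bcccbc': from fail(21)=8 chase 'c': 8 ⇒ 9;  out={4}∪out(9)={4,5}

Run:
[0] read 'b'  n0⇒n1
[1] read 'a'  n1⇒n2
[2] read 'c'  n2⇒n3
[3] read 'a'  n3⇒n4
[4] read 'a'  n4⇒n5  → match P0@[0:4]
[5] read 'b'  n5⇒n17 (via fail)  → match P3@[4:5]
[6] read 'd'  n17⇒n11 (via fail)
[7] read 'd'  n11⇒n12
[8] read 'd'  n12⇒n12 (via fail)
[9] read 'b'  n12⇒n13
[10] read 'b'  n13⇒n1 (via fail)
[11] read 'c'  n1⇒n18
[12] read 'a'  n18⇒n16 (via fail)
[13] read 'd'  n16⇒n11 (via fail)
[14] read 'd'  n11⇒n12
[15] read 'b'  n12⇒n13
[16] read 'a'  n13⇒n14
[17] read 'd'  n14⇒n15  → match P2@[13:17]
[18] read 'a'  n15⇒n16 (via fail)
[19] read 'c'  n16⇒n6 (via fail)
[20] read 'a'  n6⇒n16 (via fail)
[21] read 'c'  n16⇒n6 (via fail)
[22] read 'b'  n6⇒n23
[23] read 'c'  n23⇒n24  → match P5@[21:23]
[24] read 'c'  n24⇒n19 (via fail)
[25] read 'c'  n19⇒n20
[26] read 'b'  n20⇒n21
[27] read 'c'  n21⇒n22  → match P4@[22:27],P5@[25:27]
[28] read 'a'  n22⇒n16 (via fail)
[29] read 'b'  n16⇒n17  → match P3@[28:29]
[30] read 'c'  n17⇒n18 (via fail)
[31] read 'c'  n18⇒n19
[32] read 'c'  n19⇒n20
[33] read 'b'  n20⇒n21
[34] read 'c'  n21⇒n22  → match P4@[29:34],P5@[32:34]
[35] read 'b'  n22⇒n10 (via fail)  → match P1@[31:35]
[36] read 'a'  n10⇒n2 (via fail)
[37] read 'c'  n2⇒n3
[38] read 'a'  n3⇒n4
[39] read 'a'  n4⇒n5  → match P0@[35:39]
[40] read 'a'  n5⇒n16 (via fail)
[41] read 'b'  n16⇒n17  → match P3@[40:41]
[42] read 'b'  n17⇒n1 (via fail)
[43] read 'd'  n1⇒n11 (via fail)
[44] read 'c'  n11⇒n6 (via fail)

All matches (sorted): [[4,0],[5,3],[17,2],[23,5],[27,4],[27,5],[29,3],[34,4],[34,5],[35,1],[39,0],[41,3]]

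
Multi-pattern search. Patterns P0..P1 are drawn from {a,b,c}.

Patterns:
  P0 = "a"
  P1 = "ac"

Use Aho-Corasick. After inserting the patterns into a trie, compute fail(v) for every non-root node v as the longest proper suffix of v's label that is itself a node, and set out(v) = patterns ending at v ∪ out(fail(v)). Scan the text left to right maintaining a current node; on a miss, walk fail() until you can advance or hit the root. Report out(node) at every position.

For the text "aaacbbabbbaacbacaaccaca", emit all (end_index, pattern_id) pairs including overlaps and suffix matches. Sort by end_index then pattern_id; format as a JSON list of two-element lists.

Build:
Trie nodes:
  0='ε' goto a→1
  1='a' goto c→2  [P0 ends]
  2='ac' goto ·  [P1 ends]

Failure links (BFS by depth):
  n1('a'): parent n0 fail=0; on 'a' 0 → fail=0;  out {0}∪∅={0}
  n2('ac'): parent n1 fail=0; on 'c' 0 → fail=0;  out {1}∪∅={1}

Scan:
pos 0 'a': at 1  → match P0@[0:0]
pos 1 'a': at 1 ·f  → match P0@[1:1]
pos 2 'a': at 1 ·f  → match P0@[2:2]
pos 3 'c': at 2  → match P1@[2:3]
pos 4 'b': at 0 ·f
pos 5 'b': at 0
pos 6 'a': at 1  → match P0@[6:6]
pos 7 'b': at 0 ·f
pos 8 'b': at 0
pos 9 'b': at 0
pos 10 'a': at 1  → match P0@[10:10]
pos 11 'a': at 1 ·f  → match P0@[11:11]
pos 12 'c': at 2  → match P1@[11:12]
pos 13 'b': at 0 ·f
pos 14 'a': at 1  → match P0@[14:14]
pos 15 'c': at 2  → match P1@[14:15]
pos 16 'a': at 1 ·f  → match P0@[16:16]
pos 17 'a': at 1 ·f  → match P0@[17:17]
pos 18 'c': at 2  → match P1@[17:18]
pos 19 'c': at 0 ·f
pos 20 'a': at 1  → match P0@[20:20]
pos 21 'c': at 2  → match P1@[20:21]
pos 22 'a': at 1 ·f  → match P0@[22:22]

All matches (sorted): [[0,0],[1,0],[2,0],[3,1],[6,0],[10,0],[11,0],[12,1],[14,0],[15,1],[16,0],[17,0],[18,1],[20,0],[21,1],[22,0]]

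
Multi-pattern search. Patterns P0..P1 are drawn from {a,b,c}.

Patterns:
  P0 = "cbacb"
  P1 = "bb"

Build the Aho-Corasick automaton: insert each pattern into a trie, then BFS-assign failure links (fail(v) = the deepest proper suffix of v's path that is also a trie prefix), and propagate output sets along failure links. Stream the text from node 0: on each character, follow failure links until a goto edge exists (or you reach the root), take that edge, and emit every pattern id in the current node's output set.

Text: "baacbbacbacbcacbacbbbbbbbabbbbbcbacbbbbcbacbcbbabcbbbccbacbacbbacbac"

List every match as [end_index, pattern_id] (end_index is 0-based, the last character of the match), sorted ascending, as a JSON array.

Build automaton:
Trie nodes:
  n0 'ε': b→6 c→1
  n1 'c': b→2
  n2 'cb': a→3
  n3 'cba': c→4
  n4 'cbac': b→5
  n5 'cbacb': ·  ←P0
  n6 'b': b→7
  n7 'bb': ·  ←P1

BFS fail/out derivation:
  fail(1) 'c': from fail(0)=0 chase 'c': 0 ⇒ 0;  out=∅∪out(0)=∅
  fail(6) 'b': from fail(0)=0 chase 'b': 0 ⇒ 0;  out=∅∪out(0)=∅
  fail(2) 'cb': from fail(1)=0 chase 'b': 0 ⇒ 6;  out=∅∪out(6)=∅
  fail(7) 'bb': from fail(6)=0 chase 'b': 0 ⇒ 6;  out={1}∪out(6)={1}
  fail(3) 'cba': from fail(2)=6 chase 'a': 6→0 ⇒ 0;  out=∅∪out(0)=∅
  fail(4) 'cbac': from fail(3)=0 chase 'c': 0 ⇒ 1;  out=∅∪out(1)=∅
  fail(5) 'cbacb': from fail(4)=1 chase 'b': 1 ⇒ 2;  out={0}∪out(2)={0}

Run:
i=0 'b': node 0→6
i=1 'a': node 6→0 (fail-walked)
i=2 'a': node 0→0
i=3 'c': node 0→1
i=4 'b': node 1→2
i=5 'b': node 2→7 (fail-walked)  emit P1@[4:5]
i=6 'a': node 7→0 (fail-walked)
i=7 'c': node 0→1
i=8 'b': node 1→2
i=9 'a': node 2→3
i=10 'c': node 3→4
i=11 'b': node 4→5  emit P0@[7:11]
i=12 'c': node 5→1 (fail-walked)
i=13 'a': node 1→0 (fail-walked)
i=14 'c': node 0→1
i=15 'b': node 1→2
i=16 'a': node 2→3
i=17 'c': node 3→4
i=18 'b': node 4→5  emit P0@[14:18]
i=19 'b': node 5→7 (fail-walked)  emit P1@[18:19]
i=20 'b': node 7→7 (fail-walked)  emit P1@[19:20]
i=21 'b': node 7→7 (fail-walked)  emit P1@[20:21]
i=22 'b': node 7→7 (fail-walked)  emit P1@[21:22]
i=23 'b': node 7→7 (fail-walked)  emit P1@[22:23]
i=24 'b': node 7→7 (fail-walked)  emit P1@[23:24]
i=25 'a': node 7→0 (fail-walked)
i=26 'b': node 0→6
i=27 'b': node 6→7  emit P1@[26:27]
i=28 'b': node 7→7 (fail-walked)  emit P1@[27:28]
i=29 'b': node 7→7 (fail-walked)  emit P1@[28:29]
i=30 'b': node 7→7 (fail-walked)  emit P1@[29:30]
i=31 'c': node 7→1 (fail-walked)
i=32 'b': node 1→2
i=33 'a': node 2→3
i=34 'c': node 3→4
i=35 'b': node 4→5  emit P0@[31:35]
i=36 'b': node 5→7 (fail-walked)  emit P1@[35:36]
i=37 'b': node 7→7 (fail-walked)  emit P1@[36:37]
i=38 'b': node 7→7 (fail-walked)  emit P1@[37:38]
i=39 'c': node 7→1 (fail-walked)
i=40 'b': node 1→2
i=41 'a': node 2→3
i=42 'c': node 3→4
i=43 'b': node 4→5  emit P0@[39:43]
i=44 'c': node 5→1 (fail-walked)
i=45 'b': node 1→2
i=46 'b': node 2→7 (fail-walked)  emit P1@[45:46]
i=47 'a': node 7→0 (fail-walked)
i=48 'b': node 0→6
i=49 'c': node 6→1 (fail-walked)
i=50 'b': node 1→2
i=51 'b': node 2→7 (fail-walked)  emit P1@[50:51]
i=52 'b': node 7→7 (fail-walked)  emit P1@[51:52]
i=53 'c': node 7→1 (fail-walked)
i=54 'c': node 1→1 (fail-walked)
i=55 'b': node 1→2
i=56 'a': node 2→3
i=57 'c': node 3→4
i=58 'b': node 4→5  emit P0@[54:58]
i=59 'a': node 5→3 (fail-walked)
i=60 'c': node 3→4
i=61 'b': node 4→5  emit P0@[57:61]
i=62 'b': node 5→7 (fail-walked)  emit P1@[61:62]
i=63 'a': node 7→0 (fail-walked)
i=64 'c': node 0→1
i=65 'b': node 1→2
i=66 'a': node 2→3
i=67 'c': node 3→4

All matches (sorted): [[5,1],[11,0],[18,0],[19,1],[20,1],[21,1],[22,1],[23,1],[24,1],[27,1],[28,1],[29,1],[30,1],[35,0],[36,1],[37,1],[38,1],[43,0],[46,1],[51,1],[52,1],[58,0],[61,0],[62,1]]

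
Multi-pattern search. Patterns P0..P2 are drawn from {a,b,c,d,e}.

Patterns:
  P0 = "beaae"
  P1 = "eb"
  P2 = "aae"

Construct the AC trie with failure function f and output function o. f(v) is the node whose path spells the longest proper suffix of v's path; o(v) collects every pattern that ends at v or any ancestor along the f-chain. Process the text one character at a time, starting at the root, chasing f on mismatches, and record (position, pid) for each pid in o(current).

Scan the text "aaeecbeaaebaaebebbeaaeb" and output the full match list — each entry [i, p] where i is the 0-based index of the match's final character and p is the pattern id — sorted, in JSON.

Build automaton:
Trie nodes:
  0='ε' goto a→8 b→1 e→6
  1='b' goto e→2
  2='be' goto a→3
  3='bea' goto a→4
  4='beaa' goto e→5
  5='beaae' goto ·  ←P0
  6='e' goto b→7
  7='eb' goto ·  ←P1
  8='a' goto a→9
  9='aa' goto e→10
  10='aae' goto ·  ←P2

Failure links (BFS by depth):
  fail(1) 'b': from fail(0)=0 chase 'b': 0 ⇒ 0;  out=∅∪out(0)=∅
  fail(6) 'e': from fail(0)=0 chase 'e': 0 ⇒ 0;  out=∅∪out(0)=∅
  fail(8) 'a': from fail(0)=0 chase 'a': 0 ⇒ 0;  out=∅∪out(0)=∅
  fail(2) 'be': from fail(1)=0 chase 'e': 0 ⇒ 6;  out=∅∪out(6)=∅
  fail(7) 'eb': from fail(6)=0 chase 'b': 0 ⇒ 1;  out={1}∪out(1)={1}
  fail(9) 'aa': from fail(8)=0 chase 'a': 0 ⇒ 8;  out=∅∪out(8)=∅
  fail(3) 'bea': from fail(2)=6 chase 'a': 6→0 ⇒ 8;  out=∅∪out(8)=∅
  fail(10) 'aae': from fail(9)=8 chase 'e': 8→0 ⇒ 6;  out={2}∪out(6)={2}
  fail(4) 'beaa': from fail(3)=8 chase 'a': 8 ⇒ 9;  out=∅∪out(9)=∅
  fail(5) 'beaae': from fail(4)=9 chase 'e': 9 ⇒ 10;  out={0}∪out(10)={0,2}

Text stream:
i=0 'a': node 0→8
i=1 'a': node 8→9
i=2 'e': node 9→10  → match P2@[0:2]
i=3 'e': node 10→6 (fail-walked)
i=4 'c': node 6→0 (fail-walked)
i=5 'b': node 0→1
i=6 'e': node 1→2
i=7 'a': node 2→3
i=8 'a': node 3→4
i=9 'e': node 4→5  → match P0@[5:9],P2@[7:9]
i=10 'b': node 5→7 (fail-walked)  → match P1@[9:10]
i=11 'a': node 7→8 (fail-walked)
i=12 'a': node 8→9
i=13 'e': node 9→10  → match P2@[11:13]
i=14 'b': node 10→7 (fail-walked)  → match P1@[13:14]
i=15 'e': node 7→2 (fail-walked)
i=16 'b': node 2→7 (fail-walked)  → match P1@[15:16]
i=17 'b': node 7→1 (fail-walked)
i=18 'e': node 1→2
i=19 'a': node 2→3
i=20 'a': node 3→4
i=21 'e': node 4→5  → match P0@[17:21],P2@[19:21]
i=22 'b': node 5→7 (fail-walked)  → match P1@[21:22]

Matches: [[2,2],[9,0],[9,2],[10,1],[13,2],[14,1],[16,1],[21,0],[21,2],[22,1]]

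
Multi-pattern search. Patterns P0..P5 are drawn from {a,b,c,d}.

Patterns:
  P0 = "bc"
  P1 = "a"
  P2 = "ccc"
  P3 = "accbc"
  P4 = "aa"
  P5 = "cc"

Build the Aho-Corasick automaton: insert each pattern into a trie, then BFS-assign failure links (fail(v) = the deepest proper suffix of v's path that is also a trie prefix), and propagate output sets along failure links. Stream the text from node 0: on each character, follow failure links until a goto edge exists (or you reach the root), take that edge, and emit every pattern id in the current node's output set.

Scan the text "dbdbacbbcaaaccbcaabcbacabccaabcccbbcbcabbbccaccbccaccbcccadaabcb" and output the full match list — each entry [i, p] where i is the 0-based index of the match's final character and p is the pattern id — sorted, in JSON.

Build automaton:
Trie (insert patterns):
  0='ε' goto a→3 b→1 c→4
  1='b' goto c→2
  2='bc' goto ·  ←P0
  3='a' goto a→11 c→7  ←P1
  4='c' goto c→5
  5='cc' goto c→6  ←P5
  6='ccc' goto ·  ←P2
  7='ac' goto c→8
  8='acc' goto b→9
  9='accb' goto c→10
  10='accbc' goto ·  ←P3
  11='aa' goto ·  ←P4

BFS fail/out derivation:
  n1('b'): parent n0 fail=0; on 'b' 0 → fail=0;  out ∅∪∅=∅
  n3('a'): parent n0 fail=0; on 'a' 0 → fail=0;  out {1}∪∅={1}
  n4('c'): parent n0 fail=0; on 'c' 0 → fail=0;  out ∅∪∅=∅
  n2('bc'): parent n1 fail=0; on 'c' 0 → fail=4;  out {0}∪∅={0}
  n5('cc'): parent n4 fail=0; on 'c' 0 → fail=4;  out {5}∪∅={5}
  n7('ac'): parent n3 fail=0; on 'c' 0 → fail=4;  out ∅∪∅=∅
  n11('aa'): parent n3 fail=0; on 'a' 0 → fail=3;  out {4}∪{1}={1,4}
  n6('ccc'): parent n5 fail=4; on 'c' 4 → fail=5;  out {2}∪{5}={2,5}
  n8('acc'): parent n7 fail=4; on 'c' 4 → fail=5;  out ∅∪{5}={5}
  n9('accb'): parent n8 fail=5; on 'b' 5→4→0 → fail=1;  out ∅∪∅=∅
  n10('accbc'): parent n9 fail=1; on 'c' 1 → fail=2;  out {3}∪{0}={0,3}

Scan:
[0] read 'd'  n0⇒n0
[1] read 'b'  n0⇒n1
[2] read 'd'  n1⇒n0 (fail-walked)
[3] read 'b'  n0⇒n1
[4] read 'a'  n1⇒n3 (fail-walked)  emit P1@[4:4]
[5] read 'c'  n3⇒n7
[6] read 'b'  n7⇒n1 (fail-walked)
[7] read 'b'  n1⇒n1 (fail-walked)
[8] read 'c'  n1⇒n2  emit P0@[7:8]
[9] read 'a'  n2⇒n3 (fail-walked)  emit P1@[9:9]
[10] read 'a'  n3⇒n11  emit P1@[10:10],P4@[9:10]
[11] read 'a'  n11⇒n11 (fail-walked)  emit P1@[11:11],P4@[10:11]
[12] read 'c'  n11⇒n7 (fail-walked)
[13] read 'c'  n7⇒n8  emit P5@[12:13]
[14] read 'b'  n8⇒n9
[15] read 'c'  n9⇒n10  emit P0@[14:15],P3@[11:15]
[16] read 'a'  n10⇒n3 (fail-walked)  emit P1@[16:16]
[17] read 'a'  n3⇒n11  emit P1@[17:17],P4@[16:17]
[18] read 'b'  n11⇒n1 (fail-walked)
[19] read 'c'  n1⇒n2  emit P0@[18:19]
[20] read 'b'  n2⇒n1 (fail-walked)
[21] read 'a'  n1⇒n3 (fail-walked)  emit P1@[21:21]
[22] read 'c'  n3⇒n7
[23] read 'a'  n7⇒n3 (fail-walked)  emit P1@[23:23]
[24] read 'b'  n3⇒n1 (fail-walked)
[25] read 'c'  n1⇒n2  emit P0@[24:25]
[26] read 'c'  n2⇒n5 (fail-walked)  emit P5@[25:26]
[27] read 'a'  n5⇒n3 (fail-walked)  emit P1@[27:27]
[28] read 'a'  n3⇒n11  emit P1@[28:28],P4@[27:28]
[29] read 'b'  n11⇒n1 (fail-walked)
[30] read 'c'  n1⇒n2  emit P0@[29:30]
[31] read 'c'  n2⇒n5 (fail-walked)  emit P5@[30:31]
[32] read 'c'  n5⇒n6  emit P2@[30:32],P5@[31:32]
[33] read 'b'  n6⇒n1 (fail-walked)
[34] read 'b'  n1⇒n1 (fail-walked)
[35] read 'c'  n1⇒n2  emit P0@[34:35]
[36] read 'b'  n2⇒n1 (fail-walked)
[37] read 'c'  n1⇒n2  emit P0@[36:37]
[38] read 'a'  n2⇒n3 (fail-walked)  emit P1@[38:38]
[39] read 'b'  n3⇒n1 (fail-walked)
[40] read 'b'  n1⇒n1 (fail-walked)
[41] read 'b'  n1⇒n1 (fail-walked)
[42] read 'c'  n1⇒n2  emit P0@[41:42]
[43] read 'c'  n2⇒n5 (fail-walked)  emit P5@[42:43]
[44] read 'a'  n5⇒n3 (fail-walked)  emit P1@[44:44]
[45] read 'c'  n3⇒n7
[46] read 'c'  n7⇒n8  emit P5@[45:46]
[47] read 'b'  n8⇒n9
[48] read 'c'  n9⇒n10  emit P0@[47:48],P3@[44:48]
[49] read 'c'  n10⇒n5 (fail-walked)  emit P5@[48:49]
[50] read 'a'  n5⇒n3 (fail-walked)  emit P1@[50:50]
[51] read 'c'  n3⇒n7
[52] read 'c'  n7⇒n8  emit P5@[51:52]
[53] read 'b'  n8⇒n9
[54] read 'c'  n9⇒n10  emit P0@[53:54],P3@[50:54]
[55] read 'c'  n10⇒n5 (fail-walked)  emit P5@[54:55]
[56] read 'c'  n5⇒n6  emit P2@[54:56],P5@[55:56]
[57] read 'a'  n6⇒n3 (fail-walked)  emit P1@[57:57]
[58] read 'd'  n3⇒n0 (fail-walked)
[59] read 'a'  n0⇒n3  emit P1@[59:59]
[60] read 'a'  n3⇒n11  emit P1@[60:60],P4@[59:60]
[61] read 'b'  n11⇒n1 (fail-walked)
[62] read 'c'  n1⇒n2  emit P0@[61:62]
[63] read 'b'  n2⇒n1 (fail-walked)

Result: [[4,1],[8,0],[9,1],[10,1],[10,4],[11,1],[11,4],[13,5],[15,0],[15,3],[16,1],[17,1],[17,4],[19,0],[21,1],[23,1],[25,0],[26,5],[27,1],[28,1],[28,4],[30,0],[31,5],[32,2],[32,5],[35,0],[37,0],[38,1],[42,0],[43,5],[44,1],[46,5],[48,0],[48,3],[49,5],[50,1],[52,5],[54,0],[54,3],[55,5],[56,2],[56,5],[57,1],[59,1],[60,1],[60,4],[62,0]]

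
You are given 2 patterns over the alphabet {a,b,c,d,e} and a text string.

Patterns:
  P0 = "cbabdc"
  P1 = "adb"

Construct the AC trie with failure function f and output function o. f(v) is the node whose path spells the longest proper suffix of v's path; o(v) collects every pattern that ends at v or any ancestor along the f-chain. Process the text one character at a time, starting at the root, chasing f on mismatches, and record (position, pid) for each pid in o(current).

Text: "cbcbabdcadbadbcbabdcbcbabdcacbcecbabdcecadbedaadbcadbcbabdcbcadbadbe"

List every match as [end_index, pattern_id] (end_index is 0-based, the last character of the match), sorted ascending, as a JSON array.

Construct AC machine:
Trie (insert patterns):
  n0 'ε': a→7 c→1
  n1 'c': b→2
  n2 'cb': a→3
  n3 'cba': b→4
  n4 'cbab': d→5
  n5 'cbabd': c→6
  n6 'cbabdc': ·  [P0 ends]
  n7 'a': d→8
  n8 'ad': b→9
  n9 'adb': ·  [P1 ends]

BFS fail/out derivation:
  n1('c'): parent n0 fail=0; on 'c' 0 → fail=0;  out ∅∪∅=∅
  n7('a'): parent n0 fail=0; on 'a' 0 → fail=0;  out ∅∪∅=∅
  n2('cb'): parent n1 fail=0; on 'b' 0 → fail=0;  out ∅∪∅=∅
  n8('ad'): parent n7 fail=0; on 'd' 0 → fail=0;  out ∅∪∅=∅
  n3('cba'): parent n2 fail=0; on 'a' 0 → fail=7;  out ∅∪∅=∅
  n9('adb'): parent n8 fail=0; on 'b' 0 → fail=0;  out {1}∪∅={1}
  n4('cbab'): parent n3 fail=7; on 'b' 7→0 → fail=0;  out ∅∪∅=∅
  n5('cbabd'): parent n4 fail=0; on 'd' 0 → fail=0;  out ∅∪∅=∅
  n6('cbabdc'): parent n5 fail=0; on 'c' 0 → fail=1;  out {0}∪∅={0}

Run:
[0] read 'c'  n0⇒n1
[1] read 'b'  n1⇒n2
[2] read 'c'  n2⇒n1 (via fail)
[3] read 'b'  n1⇒n2
[4] read 'a'  n2⇒n3
[5] read 'b'  n3⇒n4
[6] read 'd'  n4⇒n5
[7] read 'c'  n5⇒n6  → match P0@[2:7]
[8] read 'a'  n6⇒n7 (via fail)
[9] read 'd'  n7⇒n8
[10] read 'b'  n8⇒n9  → match P1@[8:10]
[11] read 'a'  n9⇒n7 (via fail)
[12] read 'd'  n7⇒n8
[13] read 'b'  n8⇒n9  → match P1@[11:13]
[14] read 'c'  n9⇒n1 (via fail)
[15] read 'b'  n1⇒n2
[16] read 'a'  n2⇒n3
[17] read 'b'  n3⇒n4
[18] read 'd'  n4⇒n5
[19] read 'c'  n5⇒n6  → match P0@[14:19]
[20] read 'b'  n6⇒n2 (via fail)
[21] read 'c'  n2⇒n1 (via fail)
[22] read 'b'  n1⇒n2
[23] read 'a'  n2⇒n3
[24] read 'b'  n3⇒n4
[25] read 'd'  n4⇒n5
[26] read 'c'  n5⇒n6  → match P0@[21:26]
[27] read 'a'  n6⇒n7 (via fail)
[28] read 'c'  n7⇒n1 (via fail)
[29] read 'b'  n1⇒n2
[30] read 'c'  n2⇒n1 (via fail)
[31] read 'e'  n1⇒n0 (via fail)
[32] read 'c'  n0⇒n1
[33] read 'b'  n1⇒n2
[34] read 'a'  n2⇒n3
[35] read 'b'  n3⇒n4
[36] read 'd'  n4⇒n5
[37] read 'c'  n5⇒n6  → match P0@[32:37]
[38] read 'e'  n6⇒n0 (via fail)
[39] read 'c'  n0⇒n1
[40] read 'a'  n1⇒n7 (via fail)
[41] read 'd'  n7⇒n8
[42] read 'b'  n8⇒n9  → match P1@[40:42]
[43] read 'e'  n9⇒n0 (via fail)
[44] read 'd'  n0⇒n0
[45] read 'a'  n0⇒n7
[46] read 'a'  n7⇒n7 (via fail)
[47] read 'd'  n7⇒n8
[48] read 'b'  n8⇒n9  → match P1@[46:48]
[49] read 'c'  n9⇒n1 (via fail)
[50] read 'a'  n1⇒n7 (via fail)
[51] read 'd'  n7⇒n8
[52] read 'b'  n8⇒n9  → match P1@[50:52]
[53] read 'c'  n9⇒n1 (via fail)
[54] read 'b'  n1⇒n2
[55] read 'a'  n2⇒n3
[56] read 'b'  n3⇒n4
[57] read 'd'  n4⇒n5
[58] read 'c'  n5⇒n6  → match P0@[53:58]
[59] read 'b'  n6⇒n2 (via fail)
[60] read 'c'  n2⇒n1 (via fail)
[61] read 'a'  n1⇒n7 (via fail)
[62] read 'd'  n7⇒n8
[63] read 'b'  n8⇒n9  → match P1@[61:63]
[64] read 'a'  n9⇒n7 (via fail)
[65] read 'd'  n7⇒n8
[66] read 'b'  n8⇒n9  → match P1@[64:66]
[67] read 'e'  n9⇒n0 (via fail)

Result: [[7,0],[10,1],[13,1],[19,0],[26,0],[37,0],[42,1],[48,1],[52,1],[58,0],[63,1],[66,1]]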